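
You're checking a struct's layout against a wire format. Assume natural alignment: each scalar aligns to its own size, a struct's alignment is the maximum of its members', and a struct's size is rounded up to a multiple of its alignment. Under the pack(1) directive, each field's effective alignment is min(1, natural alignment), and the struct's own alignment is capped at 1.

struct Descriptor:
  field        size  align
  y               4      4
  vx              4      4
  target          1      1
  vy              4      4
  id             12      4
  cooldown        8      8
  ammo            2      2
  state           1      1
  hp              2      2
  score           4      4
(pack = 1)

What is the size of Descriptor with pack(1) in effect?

42

@0: y [4B, align 1] → 4
@4: vx [4B, align 1] → 8
@8: target [1B, align 1] → 9
@9: vy [4B, align 1] → 13
@13: id [12B, align 1] → 25
@25: cooldown [8B, align 1] → 33
@33: ammo [2B, align 1] → 35
@35: state [1B, align 1] → 36
@36: hp [2B, align 1] → 38
@38: score [4B, align 1] → 42
size 42, align 1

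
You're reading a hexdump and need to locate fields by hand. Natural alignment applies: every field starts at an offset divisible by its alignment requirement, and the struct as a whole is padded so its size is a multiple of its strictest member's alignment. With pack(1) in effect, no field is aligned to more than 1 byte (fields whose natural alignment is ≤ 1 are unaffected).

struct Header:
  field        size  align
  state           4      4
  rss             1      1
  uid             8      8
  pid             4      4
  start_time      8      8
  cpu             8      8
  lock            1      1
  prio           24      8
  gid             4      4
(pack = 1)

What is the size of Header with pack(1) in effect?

state at 0 (size 4, align 1) → ends 4
rss at 4 (size 1, align 1) → ends 5
uid at 5 (size 8, align 1) → ends 13
pid at 13 (size 4, align 1) → ends 17
start_time at 17 (size 8, align 1) → ends 25
cpu at 25 (size 8, align 1) → ends 33
lock at 33 (size 1, align 1) → ends 34
prio at 34 (size 24, align 1) → ends 58
gid at 58 (size 4, align 1) → ends 62
total 62 bytes, alignment 1

62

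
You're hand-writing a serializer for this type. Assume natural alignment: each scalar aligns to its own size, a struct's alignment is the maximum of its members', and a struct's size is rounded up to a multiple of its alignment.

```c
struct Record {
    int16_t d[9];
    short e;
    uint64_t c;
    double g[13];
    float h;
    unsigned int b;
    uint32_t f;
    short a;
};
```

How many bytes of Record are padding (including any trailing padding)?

6

0..18  d  (18B, 2-aligned)
18..20  e  (2B, 2-aligned)
20..24  -- padding (4B)
24..32  c  (8B, 8-aligned)
32..136  g  (104B, 8-aligned)
136..140  h  (4B, 4-aligned)
140..144  b  (4B, 4-aligned)
144..148  f  (4B, 4-aligned)
148..150  a  (2B, 2-aligned)
150..152  -- tail padding (2B)
sizeof = 152, alignof = 8
data bytes 146, size 152 → padding 6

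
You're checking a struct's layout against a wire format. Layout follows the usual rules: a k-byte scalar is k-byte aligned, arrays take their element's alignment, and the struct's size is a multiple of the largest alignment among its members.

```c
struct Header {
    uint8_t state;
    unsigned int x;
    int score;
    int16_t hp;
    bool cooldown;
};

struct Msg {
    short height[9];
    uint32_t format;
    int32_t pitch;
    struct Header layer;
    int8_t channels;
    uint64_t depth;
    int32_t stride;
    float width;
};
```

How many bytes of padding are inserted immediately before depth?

3

Header: 0..1  state  (1B, 1-aligned); 1..4  -- padding (3B); 4..8  x  (4B, 4-aligned); 8..12  score  (4B, 4-aligned); 12..14  hp  (2B, 2-aligned); 14..15  cooldown  (1B, 1-aligned); 15..16  -- tail padding (1B); sizeof = 16, alignof = 4
0..18  height  (18B, 2-aligned)
18..20  -- padding (2B)
20..24  format  (4B, 4-aligned)
24..28  pitch  (4B, 4-aligned)
28..44  layer  (16B, 4-aligned)
44..45  channels  (1B, 1-aligned)
45..48  -- padding (3B)
48..56  depth  (8B, 8-aligned)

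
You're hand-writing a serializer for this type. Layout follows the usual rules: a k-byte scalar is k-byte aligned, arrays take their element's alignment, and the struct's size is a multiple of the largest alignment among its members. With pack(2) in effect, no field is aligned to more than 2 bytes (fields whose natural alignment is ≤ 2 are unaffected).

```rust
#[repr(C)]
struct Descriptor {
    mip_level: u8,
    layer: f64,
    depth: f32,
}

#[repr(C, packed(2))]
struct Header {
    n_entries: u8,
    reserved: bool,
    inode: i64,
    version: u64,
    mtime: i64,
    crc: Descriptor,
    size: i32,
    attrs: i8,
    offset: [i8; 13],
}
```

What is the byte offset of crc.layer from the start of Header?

34

Descriptor: @0: mip_level [1B, align 1] → 1; +7 pad (align 8); @8: layer [8B, align 8] → 16; @16: depth [4B, align 4] → 20; +4 tail pad (align 8); size 24, align 8
@0: n_entries [1B, align 1] → 1
@1: reserved [1B, align 1] → 2
@2: inode [8B, align 2] → 10
@10: version [8B, align 2] → 18
@18: mtime [8B, align 2] → 26
@26: crc [24B, align 2] → 50
within Descriptor: layer at 8
26 + 8 = 34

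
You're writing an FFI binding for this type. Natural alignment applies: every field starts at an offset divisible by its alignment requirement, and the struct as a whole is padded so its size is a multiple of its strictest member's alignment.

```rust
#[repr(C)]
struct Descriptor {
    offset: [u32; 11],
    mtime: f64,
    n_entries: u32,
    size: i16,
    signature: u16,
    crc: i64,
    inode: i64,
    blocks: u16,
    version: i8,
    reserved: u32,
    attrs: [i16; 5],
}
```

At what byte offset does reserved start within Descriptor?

0..44  offset  (44B, 4-aligned)
44..48  -- padding (4B)
48..56  mtime  (8B, 8-aligned)
56..60  n_entries  (4B, 4-aligned)
60..62  size  (2B, 2-aligned)
62..64  signature  (2B, 2-aligned)
64..72  crc  (8B, 8-aligned)
72..80  inode  (8B, 8-aligned)
80..82  blocks  (2B, 2-aligned)
82..83  version  (1B, 1-aligned)
83..84  -- padding (1B)
84..88  reserved  (4B, 4-aligned)

84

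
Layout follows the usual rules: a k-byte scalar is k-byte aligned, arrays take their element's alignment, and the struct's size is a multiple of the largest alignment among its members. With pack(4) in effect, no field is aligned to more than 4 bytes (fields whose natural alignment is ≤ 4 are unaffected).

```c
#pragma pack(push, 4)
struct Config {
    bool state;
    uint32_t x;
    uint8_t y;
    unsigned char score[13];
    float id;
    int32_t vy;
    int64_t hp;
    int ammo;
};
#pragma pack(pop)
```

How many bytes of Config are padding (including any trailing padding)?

5

0..1  state  (1B, 1-aligned)
1..4  -- padding (3B)
4..8  x  (4B, 4-aligned)
8..9  y  (1B, 1-aligned)
9..22  score  (13B, 1-aligned)
22..24  -- padding (2B)
24..28  id  (4B, 4-aligned)
28..32  vy  (4B, 4-aligned)
32..40  hp  (8B, 4-aligned)
40..44  ammo  (4B, 4-aligned)
sizeof = 44, alignof = 4
data bytes 39, size 44 → padding 5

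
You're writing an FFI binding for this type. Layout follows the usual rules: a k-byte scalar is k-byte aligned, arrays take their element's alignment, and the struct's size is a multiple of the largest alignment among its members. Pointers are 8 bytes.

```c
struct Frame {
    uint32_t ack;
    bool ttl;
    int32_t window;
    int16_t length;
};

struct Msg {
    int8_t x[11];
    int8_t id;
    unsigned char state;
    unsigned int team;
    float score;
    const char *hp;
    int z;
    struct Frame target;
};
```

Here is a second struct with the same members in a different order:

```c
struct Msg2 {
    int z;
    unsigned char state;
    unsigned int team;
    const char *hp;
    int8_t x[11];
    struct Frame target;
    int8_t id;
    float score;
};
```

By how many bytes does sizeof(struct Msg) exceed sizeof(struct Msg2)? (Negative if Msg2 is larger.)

Frame: 0..4  ack  (4B, 4-aligned); 4..5  ttl  (1B, 1-aligned); 5..8  -- padding (3B); 8..12  window  (4B, 4-aligned); 12..14  length  (2B, 2-aligned); 14..16  -- tail padding (2B); sizeof = 16, alignof = 4
0..11  x  (11B, 1-aligned)
11..12  id  (1B, 1-aligned)
12..13  state  (1B, 1-aligned)
13..16  -- padding (3B)
16..20  team  (4B, 4-aligned)
20..24  score  (4B, 4-aligned)
24..32  hp  (8B, 8-aligned)
32..36  z  (4B, 4-aligned)
36..52  target  (16B, 4-aligned)
52..56  -- tail padding (4B)
sizeof = 56, alignof = 8
— Msg2 —
0..4  z  (4B, 4-aligned)
4..5  state  (1B, 1-aligned)
5..8  -- padding (3B)
8..12  team  (4B, 4-aligned)
12..16  -- padding (4B)
16..24  hp  (8B, 8-aligned)
24..35  x  (11B, 1-aligned)
35..36  -- padding (1B)
36..52  target  (16B, 4-aligned)
52..53  id  (1B, 1-aligned)
53..56  -- padding (3B)
56..60  score  (4B, 4-aligned)
60..64  -- tail padding (4B)
sizeof = 64, alignof = 8
56 − 64 = -8

-8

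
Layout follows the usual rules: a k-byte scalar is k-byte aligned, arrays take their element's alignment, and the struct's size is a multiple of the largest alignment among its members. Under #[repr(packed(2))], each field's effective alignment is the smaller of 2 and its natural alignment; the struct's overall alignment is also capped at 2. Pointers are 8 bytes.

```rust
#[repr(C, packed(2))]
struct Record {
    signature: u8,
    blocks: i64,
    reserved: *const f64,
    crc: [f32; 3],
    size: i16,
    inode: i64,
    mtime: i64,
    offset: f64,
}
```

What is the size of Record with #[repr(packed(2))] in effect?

56

@0: signature [1B, align 1] → 1
+1 pad (align 2)
@2: blocks [8B, align 2] → 10
@10: reserved [8B, align 2] → 18
@18: crc [12B, align 2] → 30
@30: size [2B, align 2] → 32
@32: inode [8B, align 2] → 40
@40: mtime [8B, align 2] → 48
@48: offset [8B, align 2] → 56
size 56, align 2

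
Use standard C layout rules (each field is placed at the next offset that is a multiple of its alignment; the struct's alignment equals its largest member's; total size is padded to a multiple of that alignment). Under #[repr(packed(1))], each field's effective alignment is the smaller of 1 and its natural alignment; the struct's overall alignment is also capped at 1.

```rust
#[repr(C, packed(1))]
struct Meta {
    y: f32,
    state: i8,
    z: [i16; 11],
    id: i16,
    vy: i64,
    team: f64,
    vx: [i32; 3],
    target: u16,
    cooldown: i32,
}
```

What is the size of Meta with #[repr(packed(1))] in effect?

@0: y [4B, align 1] → 4
@4: state [1B, align 1] → 5
@5: z [22B, align 1] → 27
@27: id [2B, align 1] → 29
@29: vy [8B, align 1] → 37
@37: team [8B, align 1] → 45
@45: vx [12B, align 1] → 57
@57: target [2B, align 1] → 59
@59: cooldown [4B, align 1] → 63
size 63, align 1

63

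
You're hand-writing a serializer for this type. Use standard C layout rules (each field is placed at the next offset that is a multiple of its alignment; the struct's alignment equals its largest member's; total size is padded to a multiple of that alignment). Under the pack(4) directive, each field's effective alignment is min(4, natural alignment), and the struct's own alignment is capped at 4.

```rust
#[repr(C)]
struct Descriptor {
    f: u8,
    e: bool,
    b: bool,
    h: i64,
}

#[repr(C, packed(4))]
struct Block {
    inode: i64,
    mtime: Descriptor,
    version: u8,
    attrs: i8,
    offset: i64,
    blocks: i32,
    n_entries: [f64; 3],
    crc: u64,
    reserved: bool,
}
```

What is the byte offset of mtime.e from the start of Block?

Descriptor: @0: f [1B, align 1] → 1; @1: e [1B, align 1] → 2; @2: b [1B, align 1] → 3; +5 pad (align 8); @8: h [8B, align 8] → 16; size 16, align 8
@0: inode [8B, align 4] → 8
@8: mtime [16B, align 4] → 24
within Descriptor: e at 1
8 + 1 = 9

9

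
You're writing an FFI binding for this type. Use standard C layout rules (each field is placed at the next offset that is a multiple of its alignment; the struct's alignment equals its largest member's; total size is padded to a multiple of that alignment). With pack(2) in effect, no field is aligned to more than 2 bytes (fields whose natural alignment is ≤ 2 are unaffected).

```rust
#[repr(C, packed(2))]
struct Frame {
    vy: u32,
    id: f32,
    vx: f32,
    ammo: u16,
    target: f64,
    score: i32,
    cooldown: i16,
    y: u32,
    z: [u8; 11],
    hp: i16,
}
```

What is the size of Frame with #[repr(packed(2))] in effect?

0..4  vy  (4B, 2-aligned)
4..8  id  (4B, 2-aligned)
8..12  vx  (4B, 2-aligned)
12..14  ammo  (2B, 2-aligned)
14..22  target  (8B, 2-aligned)
22..26  score  (4B, 2-aligned)
26..28  cooldown  (2B, 2-aligned)
28..32  y  (4B, 2-aligned)
32..43  z  (11B, 1-aligned)
43..44  -- padding (1B)
44..46  hp  (2B, 2-aligned)
sizeof = 46, alignof = 2

46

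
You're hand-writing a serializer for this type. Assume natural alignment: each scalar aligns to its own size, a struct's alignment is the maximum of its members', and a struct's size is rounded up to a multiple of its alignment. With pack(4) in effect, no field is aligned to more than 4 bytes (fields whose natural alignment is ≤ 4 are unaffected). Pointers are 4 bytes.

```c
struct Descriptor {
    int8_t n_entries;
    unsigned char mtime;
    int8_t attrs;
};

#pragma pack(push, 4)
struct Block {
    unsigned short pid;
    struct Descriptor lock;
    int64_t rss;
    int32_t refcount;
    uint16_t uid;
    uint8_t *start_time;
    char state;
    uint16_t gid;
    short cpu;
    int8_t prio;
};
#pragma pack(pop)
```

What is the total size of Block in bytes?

Descriptor: @0: n_entries [1B, align 1] → 1; @1: mtime [1B, align 1] → 2; @2: attrs [1B, align 1] → 3; size 3, align 1
@0: pid [2B, align 2] → 2
@2: lock [3B, align 1] → 5
+3 pad (align 4)
@8: rss [8B, align 4] → 16
@16: refcount [4B, align 4] → 20
@20: uid [2B, align 2] → 22
+2 pad (align 4)
@24: start_time [4B, align 4] → 28
@28: state [1B, align 1] → 29
+1 pad (align 2)
@30: gid [2B, align 2] → 32
@32: cpu [2B, align 2] → 34
@34: prio [1B, align 1] → 35
+1 tail pad (align 4)
size 36, align 4

36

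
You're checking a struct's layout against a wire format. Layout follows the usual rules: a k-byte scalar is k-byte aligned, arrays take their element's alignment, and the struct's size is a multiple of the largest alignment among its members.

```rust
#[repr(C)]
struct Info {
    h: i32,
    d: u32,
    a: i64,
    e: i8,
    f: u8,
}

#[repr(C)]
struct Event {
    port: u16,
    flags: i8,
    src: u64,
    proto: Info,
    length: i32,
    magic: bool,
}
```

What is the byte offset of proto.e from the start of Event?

32

Info: @0: h [4B, align 4] → 4; @4: d [4B, align 4] → 8; @8: a [8B, align 8] → 16; @16: e [1B, align 1] → 17; @17: f [1B, align 1] → 18; +6 tail pad (align 8); size 24, align 8
@0: port [2B, align 2] → 2
@2: flags [1B, align 1] → 3
+5 pad (align 8)
@8: src [8B, align 8] → 16
@16: proto [24B, align 8] → 40
within Info: e at 16
16 + 16 = 32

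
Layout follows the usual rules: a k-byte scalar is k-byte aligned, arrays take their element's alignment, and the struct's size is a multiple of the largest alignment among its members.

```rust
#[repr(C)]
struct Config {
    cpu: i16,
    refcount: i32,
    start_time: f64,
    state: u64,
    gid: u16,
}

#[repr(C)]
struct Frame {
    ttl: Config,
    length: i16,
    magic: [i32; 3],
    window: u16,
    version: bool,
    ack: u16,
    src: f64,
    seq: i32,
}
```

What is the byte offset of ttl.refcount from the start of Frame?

4

Config: @0: cpu [2B, align 2] → 2; +2 pad (align 4); @4: refcount [4B, align 4] → 8; @8: start_time [8B, align 8] → 16; @16: state [8B, align 8] → 24; @24: gid [2B, align 2] → 26; +6 tail pad (align 8); size 32, align 8
@0: ttl [32B, align 8] → 32
within Config: refcount at 4
0 + 4 = 4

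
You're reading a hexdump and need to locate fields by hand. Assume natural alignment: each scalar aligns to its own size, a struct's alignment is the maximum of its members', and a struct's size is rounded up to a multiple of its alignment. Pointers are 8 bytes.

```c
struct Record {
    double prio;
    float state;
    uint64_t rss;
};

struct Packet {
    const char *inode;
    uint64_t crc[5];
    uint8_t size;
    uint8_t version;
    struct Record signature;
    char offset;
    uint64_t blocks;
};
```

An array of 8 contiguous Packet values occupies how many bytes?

768

Record: prio at 0 (size 8, align 8) → ends 8; state at 8 (size 4, align 4) → ends 12; pad 4 to align 8 for rss; rss at 16 (size 8, align 8) → ends 24; total 24 bytes, alignment 8
inode at 0 (size 8, align 8) → ends 8
crc at 8 (size 40, align 8) → ends 48
size at 48 (size 1, align 1) → ends 49
version at 49 (size 1, align 1) → ends 50
pad 6 to align 8 for signature
signature at 56 (size 24, align 8) → ends 80
offset at 80 (size 1, align 1) → ends 81
pad 7 to align 8 for blocks
blocks at 88 (size 8, align 8) → ends 96
total 96 bytes, alignment 8
array of 8: 8 × 96 = 768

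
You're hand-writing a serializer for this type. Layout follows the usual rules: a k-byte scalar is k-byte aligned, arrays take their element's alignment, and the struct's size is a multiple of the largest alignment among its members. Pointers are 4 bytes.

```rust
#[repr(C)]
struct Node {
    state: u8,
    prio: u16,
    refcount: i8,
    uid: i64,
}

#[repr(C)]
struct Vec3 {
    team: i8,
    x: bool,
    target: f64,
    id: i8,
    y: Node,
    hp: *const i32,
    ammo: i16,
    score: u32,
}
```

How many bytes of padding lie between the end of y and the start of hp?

Node: @0: state [1B, align 1] → 1; +1 pad (align 2); @2: prio [2B, align 2] → 4; @4: refcount [1B, align 1] → 5; +3 pad (align 8); @8: uid [8B, align 8] → 16; size 16, align 8
@0: team [1B, align 1] → 1
@1: x [1B, align 1] → 2
+6 pad (align 8)
@8: target [8B, align 8] → 16
@16: id [1B, align 1] → 17
+7 pad (align 8)
@24: y [16B, align 8] → 40
@40: hp [4B, align 4] → 44

0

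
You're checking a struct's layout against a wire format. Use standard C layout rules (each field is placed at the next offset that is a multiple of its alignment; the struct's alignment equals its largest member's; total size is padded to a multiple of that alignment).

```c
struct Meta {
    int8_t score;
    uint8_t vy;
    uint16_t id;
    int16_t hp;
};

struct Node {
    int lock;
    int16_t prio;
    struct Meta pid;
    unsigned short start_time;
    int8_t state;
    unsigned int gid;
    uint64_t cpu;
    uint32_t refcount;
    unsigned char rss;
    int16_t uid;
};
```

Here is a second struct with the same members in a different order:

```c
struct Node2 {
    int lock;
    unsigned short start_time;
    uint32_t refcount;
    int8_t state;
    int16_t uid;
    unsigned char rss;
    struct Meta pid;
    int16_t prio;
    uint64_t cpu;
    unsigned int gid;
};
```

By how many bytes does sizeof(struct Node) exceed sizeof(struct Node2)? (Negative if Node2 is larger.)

-8

Meta: score at 0 (size 1, align 1) → ends 1; vy at 1 (size 1, align 1) → ends 2; id at 2 (size 2, align 2) → ends 4; hp at 4 (size 2, align 2) → ends 6; total 6 bytes, alignment 2
lock at 0 (size 4, align 4) → ends 4
prio at 4 (size 2, align 2) → ends 6
pid at 6 (size 6, align 2) → ends 12
start_time at 12 (size 2, align 2) → ends 14
state at 14 (size 1, align 1) → ends 15
pad 1 to align 4 for gid
gid at 16 (size 4, align 4) → ends 20
pad 4 to align 8 for cpu
cpu at 24 (size 8, align 8) → ends 32
refcount at 32 (size 4, align 4) → ends 36
rss at 36 (size 1, align 1) → ends 37
pad 1 to align 2 for uid
uid at 38 (size 2, align 2) → ends 40
total 40 bytes, alignment 8
— Node2 —
lock at 0 (size 4, align 4) → ends 4
start_time at 4 (size 2, align 2) → ends 6
pad 2 to align 4 for refcount
refcount at 8 (size 4, align 4) → ends 12
state at 12 (size 1, align 1) → ends 13
pad 1 to align 2 for uid
uid at 14 (size 2, align 2) → ends 16
rss at 16 (size 1, align 1) → ends 17
pad 1 to align 2 for pid
pid at 18 (size 6, align 2) → ends 24
prio at 24 (size 2, align 2) → ends 26
pad 6 to align 8 for cpu
cpu at 32 (size 8, align 8) → ends 40
gid at 40 (size 4, align 4) → ends 44
tail pad 4 to reach multiple of 8
total 48 bytes, alignment 8
40 − 48 = -8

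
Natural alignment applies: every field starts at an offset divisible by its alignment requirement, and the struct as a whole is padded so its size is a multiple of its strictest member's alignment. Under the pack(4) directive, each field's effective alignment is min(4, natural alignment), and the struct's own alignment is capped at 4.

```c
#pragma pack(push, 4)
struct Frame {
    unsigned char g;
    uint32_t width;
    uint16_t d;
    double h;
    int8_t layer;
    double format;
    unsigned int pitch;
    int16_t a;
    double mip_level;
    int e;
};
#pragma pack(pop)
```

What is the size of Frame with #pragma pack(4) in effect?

@0: g [1B, align 1] → 1
+3 pad (align 4)
@4: width [4B, align 4] → 8
@8: d [2B, align 2] → 10
+2 pad (align 4)
@12: h [8B, align 4] → 20
@20: layer [1B, align 1] → 21
+3 pad (align 4)
@24: format [8B, align 4] → 32
@32: pitch [4B, align 4] → 36
@36: a [2B, align 2] → 38
+2 pad (align 4)
@40: mip_level [8B, align 4] → 48
@48: e [4B, align 4] → 52
size 52, align 4

52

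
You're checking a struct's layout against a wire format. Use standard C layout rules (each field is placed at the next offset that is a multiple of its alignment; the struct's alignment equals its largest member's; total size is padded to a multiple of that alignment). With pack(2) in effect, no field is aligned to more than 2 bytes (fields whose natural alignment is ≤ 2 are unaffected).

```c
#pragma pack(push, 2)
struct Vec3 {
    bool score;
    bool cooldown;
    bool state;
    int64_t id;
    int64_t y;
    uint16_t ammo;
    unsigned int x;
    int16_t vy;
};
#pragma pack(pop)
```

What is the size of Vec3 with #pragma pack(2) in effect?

0..1  score  (1B, 1-aligned)
1..2  cooldown  (1B, 1-aligned)
2..3  state  (1B, 1-aligned)
3..4  -- padding (1B)
4..12  id  (8B, 2-aligned)
12..20  y  (8B, 2-aligned)
20..22  ammo  (2B, 2-aligned)
22..26  x  (4B, 2-aligned)
26..28  vy  (2B, 2-aligned)
sizeof = 28, alignof = 2

28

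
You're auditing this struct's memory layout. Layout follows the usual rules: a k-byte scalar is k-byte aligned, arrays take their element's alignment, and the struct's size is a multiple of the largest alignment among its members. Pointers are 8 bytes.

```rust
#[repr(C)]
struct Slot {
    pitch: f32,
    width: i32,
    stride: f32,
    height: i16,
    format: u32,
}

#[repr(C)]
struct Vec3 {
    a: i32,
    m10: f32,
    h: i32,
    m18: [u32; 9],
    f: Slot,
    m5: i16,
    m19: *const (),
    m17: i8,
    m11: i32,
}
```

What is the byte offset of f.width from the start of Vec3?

52

Slot: pitch at 0 (size 4, align 4) → ends 4; width at 4 (size 4, align 4) → ends 8; stride at 8 (size 4, align 4) → ends 12; height at 12 (size 2, align 2) → ends 14; pad 2 to align 4 for format; format at 16 (size 4, align 4) → ends 20; total 20 bytes, alignment 4
a at 0 (size 4, align 4) → ends 4
m10 at 4 (size 4, align 4) → ends 8
h at 8 (size 4, align 4) → ends 12
m18 at 12 (size 36, align 4) → ends 48
f at 48 (size 20, align 4) → ends 68
within Slot: width at 4
48 + 4 = 52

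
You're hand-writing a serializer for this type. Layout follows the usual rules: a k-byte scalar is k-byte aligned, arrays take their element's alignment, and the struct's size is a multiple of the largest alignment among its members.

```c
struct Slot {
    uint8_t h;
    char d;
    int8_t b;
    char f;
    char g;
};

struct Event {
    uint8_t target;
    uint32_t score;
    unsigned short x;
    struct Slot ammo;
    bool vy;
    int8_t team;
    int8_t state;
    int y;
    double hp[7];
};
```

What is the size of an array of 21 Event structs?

Slot: 0..1  h  (1B, 1-aligned); 1..2  d  (1B, 1-aligned); 2..3  b  (1B, 1-aligned); 3..4  f  (1B, 1-aligned); 4..5  g  (1B, 1-aligned); sizeof = 5, alignof = 1
0..1  target  (1B, 1-aligned)
1..4  -- padding (3B)
4..8  score  (4B, 4-aligned)
8..10  x  (2B, 2-aligned)
10..15  ammo  (5B, 1-aligned)
15..16  vy  (1B, 1-aligned)
16..17  team  (1B, 1-aligned)
17..18  state  (1B, 1-aligned)
18..20  -- padding (2B)
20..24  y  (4B, 4-aligned)
24..80  hp  (56B, 8-aligned)
sizeof = 80, alignof = 8
array of 21: 21 × 80 = 1680

1680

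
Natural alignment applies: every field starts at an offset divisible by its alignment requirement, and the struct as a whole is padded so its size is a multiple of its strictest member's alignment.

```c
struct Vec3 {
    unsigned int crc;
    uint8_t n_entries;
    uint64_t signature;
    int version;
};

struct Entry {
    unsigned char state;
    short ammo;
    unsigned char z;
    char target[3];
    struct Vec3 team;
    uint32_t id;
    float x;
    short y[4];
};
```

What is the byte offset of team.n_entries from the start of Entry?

Vec3: @0: crc [4B, align 4] → 4; @4: n_entries [1B, align 1] → 5; +3 pad (align 8); @8: signature [8B, align 8] → 16; @16: version [4B, align 4] → 20; +4 tail pad (align 8); size 24, align 8
@0: state [1B, align 1] → 1
+1 pad (align 2)
@2: ammo [2B, align 2] → 4
@4: z [1B, align 1] → 5
@5: target [3B, align 1] → 8
@8: team [24B, align 8] → 32
within Vec3: n_entries at 4
8 + 4 = 12

12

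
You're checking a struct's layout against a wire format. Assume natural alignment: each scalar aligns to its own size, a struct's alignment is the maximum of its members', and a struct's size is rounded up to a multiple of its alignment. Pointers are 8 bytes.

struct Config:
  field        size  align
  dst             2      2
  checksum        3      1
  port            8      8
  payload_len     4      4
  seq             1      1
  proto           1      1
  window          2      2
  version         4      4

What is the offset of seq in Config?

@0: dst [2B, align 2] → 2
@2: checksum [3B, align 1] → 5
+3 pad (align 8)
@8: port [8B, align 8] → 16
@16: payload_len [4B, align 4] → 20
@20: seq [1B, align 1] → 21

20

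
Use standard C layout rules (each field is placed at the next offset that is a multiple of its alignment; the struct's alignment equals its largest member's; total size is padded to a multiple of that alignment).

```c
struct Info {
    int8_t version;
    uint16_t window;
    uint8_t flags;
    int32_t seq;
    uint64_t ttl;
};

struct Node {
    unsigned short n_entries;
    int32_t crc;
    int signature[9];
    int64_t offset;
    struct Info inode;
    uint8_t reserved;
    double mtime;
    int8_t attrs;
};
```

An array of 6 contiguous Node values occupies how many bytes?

Info: version at 0 (size 1, align 1) → ends 1; pad 1 to align 2 for window; window at 2 (size 2, align 2) → ends 4; flags at 4 (size 1, align 1) → ends 5; pad 3 to align 4 for seq; seq at 8 (size 4, align 4) → ends 12; pad 4 to align 8 for ttl; ttl at 16 (size 8, align 8) → ends 24; total 24 bytes, alignment 8
n_entries at 0 (size 2, align 2) → ends 2
pad 2 to align 4 for crc
crc at 4 (size 4, align 4) → ends 8
signature at 8 (size 36, align 4) → ends 44
pad 4 to align 8 for offset
offset at 48 (size 8, align 8) → ends 56
inode at 56 (size 24, align 8) → ends 80
reserved at 80 (size 1, align 1) → ends 81
pad 7 to align 8 for mtime
mtime at 88 (size 8, align 8) → ends 96
attrs at 96 (size 1, align 1) → ends 97
tail pad 7 to reach multiple of 8
total 104 bytes, alignment 8
array of 6: 6 × 104 = 624

624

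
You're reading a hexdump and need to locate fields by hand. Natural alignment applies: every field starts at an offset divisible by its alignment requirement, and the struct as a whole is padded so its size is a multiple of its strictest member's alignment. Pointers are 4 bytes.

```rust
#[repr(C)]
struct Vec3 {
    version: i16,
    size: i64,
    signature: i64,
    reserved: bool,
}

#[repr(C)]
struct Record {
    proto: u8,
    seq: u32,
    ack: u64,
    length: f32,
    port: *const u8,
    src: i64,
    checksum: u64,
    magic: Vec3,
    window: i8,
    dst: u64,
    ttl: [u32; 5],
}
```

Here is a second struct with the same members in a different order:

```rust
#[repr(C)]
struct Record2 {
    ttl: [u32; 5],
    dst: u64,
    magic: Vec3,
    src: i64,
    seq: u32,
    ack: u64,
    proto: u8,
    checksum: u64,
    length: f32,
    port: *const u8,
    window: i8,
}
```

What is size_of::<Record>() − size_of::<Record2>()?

-8

Vec3: 0..2  version  (2B, 2-aligned); 2..8  -- padding (6B); 8..16  size  (8B, 8-aligned); 16..24  signature  (8B, 8-aligned); 24..25  reserved  (1B, 1-aligned); 25..32  -- tail padding (7B); sizeof = 32, alignof = 8
0..1  proto  (1B, 1-aligned)
1..4  -- padding (3B)
4..8  seq  (4B, 4-aligned)
8..16  ack  (8B, 8-aligned)
16..20  length  (4B, 4-aligned)
20..24  port  (4B, 4-aligned)
24..32  src  (8B, 8-aligned)
32..40  checksum  (8B, 8-aligned)
40..72  magic  (32B, 8-aligned)
72..73  window  (1B, 1-aligned)
73..80  -- padding (7B)
80..88  dst  (8B, 8-aligned)
88..108  ttl  (20B, 4-aligned)
108..112  -- tail padding (4B)
sizeof = 112, alignof = 8
— Record2 —
0..20  ttl  (20B, 4-aligned)
20..24  -- padding (4B)
24..32  dst  (8B, 8-aligned)
32..64  magic  (32B, 8-aligned)
64..72  src  (8B, 8-aligned)
72..76  seq  (4B, 4-aligned)
76..80  -- padding (4B)
80..88  ack  (8B, 8-aligned)
88..89  proto  (1B, 1-aligned)
89..96  -- padding (7B)
96..104  checksum  (8B, 8-aligned)
104..108  length  (4B, 4-aligned)
108..112  port  (4B, 4-aligned)
112..113  window  (1B, 1-aligned)
113..120  -- tail padding (7B)
sizeof = 120, alignof = 8
112 − 120 = -8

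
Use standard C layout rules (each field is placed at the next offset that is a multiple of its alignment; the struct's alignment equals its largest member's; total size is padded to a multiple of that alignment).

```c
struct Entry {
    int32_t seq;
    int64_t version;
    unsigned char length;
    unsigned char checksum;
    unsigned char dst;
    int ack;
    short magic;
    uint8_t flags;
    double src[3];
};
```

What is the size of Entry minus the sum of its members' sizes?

seq at 0 (size 4, align 4) → ends 4
pad 4 to align 8 for version
version at 8 (size 8, align 8) → ends 16
length at 16 (size 1, align 1) → ends 17
checksum at 17 (size 1, align 1) → ends 18
dst at 18 (size 1, align 1) → ends 19
pad 1 to align 4 for ack
ack at 20 (size 4, align 4) → ends 24
magic at 24 (size 2, align 2) → ends 26
flags at 26 (size 1, align 1) → ends 27
pad 5 to align 8 for src
src at 32 (size 24, align 8) → ends 56
total 56 bytes, alignment 8
data bytes 46, size 56 → padding 10

10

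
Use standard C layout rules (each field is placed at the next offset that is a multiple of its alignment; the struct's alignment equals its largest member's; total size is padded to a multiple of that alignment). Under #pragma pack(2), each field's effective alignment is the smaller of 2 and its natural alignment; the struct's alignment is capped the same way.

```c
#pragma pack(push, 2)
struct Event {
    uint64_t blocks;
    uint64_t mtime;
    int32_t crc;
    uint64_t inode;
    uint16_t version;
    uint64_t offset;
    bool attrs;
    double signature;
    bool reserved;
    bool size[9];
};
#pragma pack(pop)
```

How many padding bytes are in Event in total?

@0: blocks [8B, align 2] → 8
@8: mtime [8B, align 2] → 16
@16: crc [4B, align 2] → 20
@20: inode [8B, align 2] → 28
@28: version [2B, align 2] → 30
@30: offset [8B, align 2] → 38
@38: attrs [1B, align 1] → 39
+1 pad (align 2)
@40: signature [8B, align 2] → 48
@48: reserved [1B, align 1] → 49
@49: size [9B, align 1] → 58
size 58, align 2
data bytes 57, size 58 → padding 1

1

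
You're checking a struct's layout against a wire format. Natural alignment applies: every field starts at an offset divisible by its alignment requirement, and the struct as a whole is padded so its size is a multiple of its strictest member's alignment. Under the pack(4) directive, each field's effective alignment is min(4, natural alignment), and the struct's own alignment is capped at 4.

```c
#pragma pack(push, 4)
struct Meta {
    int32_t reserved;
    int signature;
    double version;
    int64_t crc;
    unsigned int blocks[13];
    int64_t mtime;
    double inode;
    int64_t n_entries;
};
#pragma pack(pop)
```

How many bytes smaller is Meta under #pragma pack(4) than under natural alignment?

natural layout:
  @0: reserved [4B, align 4] → 4
  @4: signature [4B, align 4] → 8
  @8: version [8B, align 8] → 16
  @16: crc [8B, align 8] → 24
  @24: blocks [52B, align 4] → 76
  +4 pad (align 8)
  @80: mtime [8B, align 8] → 88
  @88: inode [8B, align 8] → 96
  @96: n_entries [8B, align 8] → 104
  size 104, align 8
packed(4) layout:
  @0: reserved [4B, align 4] → 4
  @4: signature [4B, align 4] → 8
  @8: version [8B, align 4] → 16
  @16: crc [8B, align 4] → 24
  @24: blocks [52B, align 4] → 76
  @76: mtime [8B, align 4] → 84
  @84: inode [8B, align 4] → 92
  @92: n_entries [8B, align 4] → 100
  size 100, align 4
104 − 100 = 4

4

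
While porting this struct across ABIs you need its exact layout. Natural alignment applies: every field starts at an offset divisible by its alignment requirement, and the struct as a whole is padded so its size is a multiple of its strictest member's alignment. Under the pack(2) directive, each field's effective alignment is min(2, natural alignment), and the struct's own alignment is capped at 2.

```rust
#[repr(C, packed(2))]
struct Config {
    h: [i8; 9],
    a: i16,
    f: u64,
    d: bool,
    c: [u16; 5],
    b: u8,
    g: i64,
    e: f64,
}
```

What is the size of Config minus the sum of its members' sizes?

3

@0: h [9B, align 1] → 9
+1 pad (align 2)
@10: a [2B, align 2] → 12
@12: f [8B, align 2] → 20
@20: d [1B, align 1] → 21
+1 pad (align 2)
@22: c [10B, align 2] → 32
@32: b [1B, align 1] → 33
+1 pad (align 2)
@34: g [8B, align 2] → 42
@42: e [8B, align 2] → 50
size 50, align 2
data bytes 47, size 50 → padding 3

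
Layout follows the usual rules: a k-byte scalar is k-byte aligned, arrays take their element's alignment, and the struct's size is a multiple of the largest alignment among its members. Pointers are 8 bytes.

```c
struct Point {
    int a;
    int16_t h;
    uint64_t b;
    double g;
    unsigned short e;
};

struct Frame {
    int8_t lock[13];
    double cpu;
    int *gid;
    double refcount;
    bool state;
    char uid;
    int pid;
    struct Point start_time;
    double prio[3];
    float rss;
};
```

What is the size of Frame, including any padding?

Point: @0: a [4B, align 4] → 4; @4: h [2B, align 2] → 6; +2 pad (align 8); @8: b [8B, align 8] → 16; @16: g [8B, align 8] → 24; @24: e [2B, align 2] → 26; +6 tail pad (align 8); size 32, align 8
@0: lock [13B, align 1] → 13
+3 pad (align 8)
@16: cpu [8B, align 8] → 24
@24: gid [8B, align 8] → 32
@32: refcount [8B, align 8] → 40
@40: state [1B, align 1] → 41
@41: uid [1B, align 1] → 42
+2 pad (align 4)
@44: pid [4B, align 4] → 48
@48: start_time [32B, align 8] → 80
@80: prio [24B, align 8] → 104
@104: rss [4B, align 4] → 108
+4 tail pad (align 8)
size 112, align 8

112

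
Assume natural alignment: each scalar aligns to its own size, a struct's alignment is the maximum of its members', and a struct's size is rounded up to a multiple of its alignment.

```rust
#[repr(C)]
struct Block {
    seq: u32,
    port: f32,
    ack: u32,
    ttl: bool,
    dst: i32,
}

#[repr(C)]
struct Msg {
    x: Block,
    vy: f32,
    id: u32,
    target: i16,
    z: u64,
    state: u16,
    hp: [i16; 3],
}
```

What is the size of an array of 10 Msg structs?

Block: 0..4  seq  (4B, 4-aligned); 4..8  port  (4B, 4-aligned); 8..12  ack  (4B, 4-aligned); 12..13  ttl  (1B, 1-aligned); 13..16  -- padding (3B); 16..20  dst  (4B, 4-aligned); sizeof = 20, alignof = 4
0..20  x  (20B, 4-aligned)
20..24  vy  (4B, 4-aligned)
24..28  id  (4B, 4-aligned)
28..30  target  (2B, 2-aligned)
30..32  -- padding (2B)
32..40  z  (8B, 8-aligned)
40..42  state  (2B, 2-aligned)
42..48  hp  (6B, 2-aligned)
sizeof = 48, alignof = 8
array of 10: 10 × 48 = 480

480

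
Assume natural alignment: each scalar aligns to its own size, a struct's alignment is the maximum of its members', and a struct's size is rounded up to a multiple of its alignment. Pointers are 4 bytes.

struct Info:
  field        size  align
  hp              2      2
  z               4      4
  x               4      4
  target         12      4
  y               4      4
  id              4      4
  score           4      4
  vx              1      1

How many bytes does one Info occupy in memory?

40

@0: hp [2B, align 2] → 2
+2 pad (align 4)
@4: z [4B, align 4] → 8
@8: x [4B, align 4] → 12
@12: target [12B, align 4] → 24
@24: y [4B, align 4] → 28
@28: id [4B, align 4] → 32
@32: score [4B, align 4] → 36
@36: vx [1B, align 1] → 37
+3 tail pad (align 4)
size 40, align 4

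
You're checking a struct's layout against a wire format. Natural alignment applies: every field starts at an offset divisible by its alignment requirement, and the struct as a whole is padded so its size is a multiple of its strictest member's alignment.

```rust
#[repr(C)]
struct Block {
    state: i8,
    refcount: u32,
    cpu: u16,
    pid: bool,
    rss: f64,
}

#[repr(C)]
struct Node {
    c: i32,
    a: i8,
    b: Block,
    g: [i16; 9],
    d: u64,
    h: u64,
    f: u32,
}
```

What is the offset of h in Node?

Block: state at 0 (size 1, align 1) → ends 1; pad 3 to align 4 for refcount; refcount at 4 (size 4, align 4) → ends 8; cpu at 8 (size 2, align 2) → ends 10; pid at 10 (size 1, align 1) → ends 11; pad 5 to align 8 for rss; rss at 16 (size 8, align 8) → ends 24; total 24 bytes, alignment 8
c at 0 (size 4, align 4) → ends 4
a at 4 (size 1, align 1) → ends 5
pad 3 to align 8 for b
b at 8 (size 24, align 8) → ends 32
g at 32 (size 18, align 2) → ends 50
pad 6 to align 8 for d
d at 56 (size 8, align 8) → ends 64
h at 64 (size 8, align 8) → ends 72

64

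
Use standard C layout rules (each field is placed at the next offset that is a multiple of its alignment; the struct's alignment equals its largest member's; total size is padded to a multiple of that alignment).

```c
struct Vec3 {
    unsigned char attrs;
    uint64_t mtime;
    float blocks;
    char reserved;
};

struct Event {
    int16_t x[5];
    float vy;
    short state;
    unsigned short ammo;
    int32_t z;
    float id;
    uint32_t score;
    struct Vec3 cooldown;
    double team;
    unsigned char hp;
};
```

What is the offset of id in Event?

Vec3: @0: attrs [1B, align 1] → 1; +7 pad (align 8); @8: mtime [8B, align 8] → 16; @16: blocks [4B, align 4] → 20; @20: reserved [1B, align 1] → 21; +3 tail pad (align 8); size 24, align 8
@0: x [10B, align 2] → 10
+2 pad (align 4)
@12: vy [4B, align 4] → 16
@16: state [2B, align 2] → 18
@18: ammo [2B, align 2] → 20
@20: z [4B, align 4] → 24
@24: id [4B, align 4] → 28

24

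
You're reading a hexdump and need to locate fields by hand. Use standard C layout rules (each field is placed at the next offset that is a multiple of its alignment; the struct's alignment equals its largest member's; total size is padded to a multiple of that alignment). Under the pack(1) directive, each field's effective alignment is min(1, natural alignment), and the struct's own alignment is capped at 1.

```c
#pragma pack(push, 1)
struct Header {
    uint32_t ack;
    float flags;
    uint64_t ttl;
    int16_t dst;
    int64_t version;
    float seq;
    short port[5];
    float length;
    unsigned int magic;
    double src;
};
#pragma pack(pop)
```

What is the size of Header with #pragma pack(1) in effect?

@0: ack [4B, align 1] → 4
@4: flags [4B, align 1] → 8
@8: ttl [8B, align 1] → 16
@16: dst [2B, align 1] → 18
@18: version [8B, align 1] → 26
@26: seq [4B, align 1] → 30
@30: port [10B, align 1] → 40
@40: length [4B, align 1] → 44
@44: magic [4B, align 1] → 48
@48: src [8B, align 1] → 56
size 56, align 1

56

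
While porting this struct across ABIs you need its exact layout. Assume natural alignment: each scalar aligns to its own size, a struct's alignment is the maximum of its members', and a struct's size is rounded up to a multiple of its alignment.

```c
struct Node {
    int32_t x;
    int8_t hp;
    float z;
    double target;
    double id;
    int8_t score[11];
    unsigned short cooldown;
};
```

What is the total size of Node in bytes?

@0: x [4B, align 4] → 4
@4: hp [1B, align 1] → 5
+3 pad (align 4)
@8: z [4B, align 4] → 12
+4 pad (align 8)
@16: target [8B, align 8] → 24
@24: id [8B, align 8] → 32
@32: score [11B, align 1] → 43
+1 pad (align 2)
@44: cooldown [2B, align 2] → 46
+2 tail pad (align 8)
size 48, align 8

48 bytes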